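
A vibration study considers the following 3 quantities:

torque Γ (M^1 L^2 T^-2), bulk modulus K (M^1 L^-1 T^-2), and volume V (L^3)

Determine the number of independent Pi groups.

1

There are 3 variables and 3 base dimensions (M, L, T).
The dimension matrix has rank 2 (less than 3: the dimension vectors are linearly dependent).
Independent dimensionless groups: 3 − 2 = 1.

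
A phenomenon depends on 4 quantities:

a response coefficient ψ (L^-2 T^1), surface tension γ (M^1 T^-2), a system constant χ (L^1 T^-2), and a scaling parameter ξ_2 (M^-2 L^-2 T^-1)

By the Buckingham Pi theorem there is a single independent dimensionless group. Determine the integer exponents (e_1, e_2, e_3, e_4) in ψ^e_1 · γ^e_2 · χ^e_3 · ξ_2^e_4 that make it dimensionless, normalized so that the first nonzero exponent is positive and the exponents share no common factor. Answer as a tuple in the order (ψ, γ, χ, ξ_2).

M: e_1·(0) + e_2·(1) + e_3·(0) + e_4·(-2) = 0
L: e_1·(-2) + e_2·(0) + e_3·(1) + e_4·(-2) = 0
T: e_1·(1) + e_2·(-2) + e_3·(-2) + e_4·(-1) = 0
Solving this homogeneous linear system for the smallest-integer solution (first nonzero entry positive) gives (3, -2, 4, -1).

(3, -2, 4, -1)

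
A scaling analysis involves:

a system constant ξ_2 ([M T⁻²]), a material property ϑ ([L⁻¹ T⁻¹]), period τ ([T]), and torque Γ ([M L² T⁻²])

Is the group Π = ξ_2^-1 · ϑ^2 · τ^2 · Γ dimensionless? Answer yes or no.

yes

Sum the exponent of each base dimension across the product:
  M: −[ξ_2]_M + 2·[ϑ]_M + 2·[τ]_M + [Γ]_M = −(1) + 2·(0) + 2·(0) + (1) = 0
  L: −[ξ_2]_L + 2·[ϑ]_L + 2·[τ]_L + [Γ]_L = −(0) + 2·(-1) + 2·(0) + (2) = 0
  T: −[ξ_2]_T + 2·[ϑ]_T + 2·[τ]_T + [Γ]_T = −(-2) + 2·(-1) + 2·(1) + (-2) = 0
All base exponents vanish — dimensionless.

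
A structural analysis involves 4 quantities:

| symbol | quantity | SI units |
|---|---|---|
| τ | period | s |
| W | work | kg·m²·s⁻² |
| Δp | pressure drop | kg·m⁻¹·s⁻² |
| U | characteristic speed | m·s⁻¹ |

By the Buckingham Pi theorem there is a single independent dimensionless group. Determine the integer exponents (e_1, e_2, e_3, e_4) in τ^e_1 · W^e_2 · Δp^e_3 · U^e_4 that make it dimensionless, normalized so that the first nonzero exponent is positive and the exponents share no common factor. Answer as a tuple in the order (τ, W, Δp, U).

(3, -1, 1, 3)

M: e_1·(0) + e_2·(1) + e_3·(1) + e_4·(0) = 0
L: e_1·(0) + e_2·(2) + e_3·(-1) + e_4·(1) = 0
T: e_1·(1) + e_2·(-2) + e_3·(-2) + e_4·(-1) = 0
Solving this homogeneous linear system for the smallest-integer solution (first nonzero entry positive) gives (3, -1, 1, 3).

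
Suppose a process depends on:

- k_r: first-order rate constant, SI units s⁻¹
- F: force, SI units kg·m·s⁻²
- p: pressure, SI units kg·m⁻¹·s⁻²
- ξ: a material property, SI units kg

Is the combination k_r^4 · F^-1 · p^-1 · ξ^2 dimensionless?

Sum the exponent of each base dimension across the product:
  M: 4·[k_r]_M − [F]_M − [p]_M + 2·[ξ]_M = 4·(0) − (1) − (1) + 2·(1) = 0
  L: 4·[k_r]_L − [F]_L − [p]_L + 2·[ξ]_L = 4·(0) − (1) − (-1) + 2·(0) = 0
  T: 4·[k_r]_T − [F]_T − [p]_T + 2·[ξ]_T = 4·(-1) − (-2) − (-2) + 2·(0) = 0
All base exponents vanish — dimensionless.

yes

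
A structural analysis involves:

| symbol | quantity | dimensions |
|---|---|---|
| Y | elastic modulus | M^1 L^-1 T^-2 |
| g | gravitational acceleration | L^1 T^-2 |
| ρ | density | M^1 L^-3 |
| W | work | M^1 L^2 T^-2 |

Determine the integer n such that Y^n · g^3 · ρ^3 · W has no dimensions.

-4

Balance the M exponent: (1)·n from Y, plus 3·(0) + 3·(1) + (1) = 4 from the rest, must sum to zero.
n + 4 = 0, so n = -4.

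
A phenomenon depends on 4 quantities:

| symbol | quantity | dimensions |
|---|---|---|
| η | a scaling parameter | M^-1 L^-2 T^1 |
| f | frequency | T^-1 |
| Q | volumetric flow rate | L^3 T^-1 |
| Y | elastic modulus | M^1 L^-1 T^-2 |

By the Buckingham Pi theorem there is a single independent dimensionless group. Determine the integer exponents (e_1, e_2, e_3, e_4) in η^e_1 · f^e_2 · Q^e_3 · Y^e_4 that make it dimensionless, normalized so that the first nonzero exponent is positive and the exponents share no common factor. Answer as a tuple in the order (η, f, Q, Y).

M: e_1·(-1) + e_2·(0) + e_3·(0) + e_4·(1) = 0
L: e_1·(-2) + e_2·(0) + e_3·(3) + e_4·(-1) = 0
T: e_1·(1) + e_2·(-1) + e_3·(-1) + e_4·(-2) = 0
Solving this homogeneous linear system for the smallest-integer solution (first nonzero entry positive) gives (1, -2, 1, 1).

(1, -2, 1, 1)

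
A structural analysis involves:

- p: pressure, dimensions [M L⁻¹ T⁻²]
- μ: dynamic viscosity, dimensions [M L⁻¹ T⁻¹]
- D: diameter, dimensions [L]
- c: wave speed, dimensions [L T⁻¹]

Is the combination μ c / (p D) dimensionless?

yes

Sum the exponent of each base dimension across the product:
  M: −[p]_M + [μ]_M − [D]_M + [c]_M = −(1) + (1) − (0) + (0) = 0
  L: −[p]_L + [μ]_L − [D]_L + [c]_L = −(-1) + (-1) − (1) + (1) = 0
  T: −[p]_T + [μ]_T − [D]_T + [c]_T = −(-2) + (-1) − (0) + (-1) = 0
All base exponents vanish — dimensionless.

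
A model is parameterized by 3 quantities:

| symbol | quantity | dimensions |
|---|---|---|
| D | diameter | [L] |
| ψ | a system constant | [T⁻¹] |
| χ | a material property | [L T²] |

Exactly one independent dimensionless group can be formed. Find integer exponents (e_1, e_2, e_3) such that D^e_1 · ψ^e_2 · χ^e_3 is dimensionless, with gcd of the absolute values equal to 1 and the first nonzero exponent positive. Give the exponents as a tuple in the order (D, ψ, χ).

(1, -2, -1)

L: e_1·(1) + e_2·(0) + e_3·(1) = 0
T: e_1·(0) + e_2·(-1) + e_3·(2) = 0
Solving this homogeneous linear system for the smallest-integer solution (first nonzero entry positive) gives (1, -2, -1).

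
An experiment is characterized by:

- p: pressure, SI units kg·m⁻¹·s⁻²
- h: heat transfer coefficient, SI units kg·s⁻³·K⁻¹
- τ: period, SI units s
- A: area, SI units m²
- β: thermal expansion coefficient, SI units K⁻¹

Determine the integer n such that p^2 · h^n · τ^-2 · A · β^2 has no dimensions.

-2

Balance the M exponent: (1)·n from h, plus 2·(1) − 2·(0) + (0) + 2·(0) = 2 from the rest, must sum to zero.
n + 2 = 0, so n = -2.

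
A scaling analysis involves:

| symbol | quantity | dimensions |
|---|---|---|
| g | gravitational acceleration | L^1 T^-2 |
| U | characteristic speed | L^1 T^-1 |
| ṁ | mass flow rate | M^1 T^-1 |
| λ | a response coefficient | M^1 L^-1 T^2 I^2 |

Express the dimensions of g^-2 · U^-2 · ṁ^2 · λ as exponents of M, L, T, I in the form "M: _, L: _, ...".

Collect each base-dimension exponent across the product:
  M: −2·(0) − 2·(0) + 2·(1) + (1) = 3
  L: −2·(1) − 2·(1) + 2·(0) + (-1) = -5
  T: −2·(-2) − 2·(-1) + 2·(-1) + (2) = 6
  I: −2·(0) − 2·(0) + 2·(0) + (2) = 2
So the dimensions are [M³ L⁻⁵ T⁶ I²].

M: 3, L: -5, T: 6, I: 2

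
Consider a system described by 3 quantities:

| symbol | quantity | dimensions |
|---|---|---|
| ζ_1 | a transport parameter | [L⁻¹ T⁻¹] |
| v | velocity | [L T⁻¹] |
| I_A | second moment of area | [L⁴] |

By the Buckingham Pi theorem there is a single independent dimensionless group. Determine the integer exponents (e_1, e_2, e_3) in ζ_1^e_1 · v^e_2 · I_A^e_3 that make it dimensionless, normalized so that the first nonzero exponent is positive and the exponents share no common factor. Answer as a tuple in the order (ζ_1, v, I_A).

L: e_1·(-1) + e_2·(1) + e_3·(4) = 0
T: e_1·(-1) + e_2·(-1) + e_3·(0) = 0
Solving this homogeneous linear system for the smallest-integer solution (first nonzero entry positive) gives (2, -2, 1).

(2, -2, 1)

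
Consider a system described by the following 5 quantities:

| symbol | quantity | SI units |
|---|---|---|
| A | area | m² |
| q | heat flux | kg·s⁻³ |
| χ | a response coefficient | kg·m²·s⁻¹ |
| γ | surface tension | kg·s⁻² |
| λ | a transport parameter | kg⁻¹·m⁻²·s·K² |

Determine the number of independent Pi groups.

There are 5 variables and 4 base dimensions (M, L, T, Θ).
The dimension matrix has rank 4.
Independent dimensionless groups: 5 − 4 = 1.

1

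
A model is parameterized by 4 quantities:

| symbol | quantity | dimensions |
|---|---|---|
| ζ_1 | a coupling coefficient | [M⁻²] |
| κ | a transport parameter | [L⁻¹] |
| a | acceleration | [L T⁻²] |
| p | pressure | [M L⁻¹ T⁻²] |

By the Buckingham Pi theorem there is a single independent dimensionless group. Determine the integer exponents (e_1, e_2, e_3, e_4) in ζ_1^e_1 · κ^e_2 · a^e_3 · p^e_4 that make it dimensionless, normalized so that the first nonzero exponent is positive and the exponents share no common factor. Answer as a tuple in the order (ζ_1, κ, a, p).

(1, -4, -2, 2)

M: e_1·(-2) + e_2·(0) + e_3·(0) + e_4·(1) = 0
L: e_1·(0) + e_2·(-1) + e_3·(1) + e_4·(-1) = 0
T: e_1·(0) + e_2·(0) + e_3·(-2) + e_4·(-2) = 0
Solving this homogeneous linear system for the smallest-integer solution (first nonzero entry positive) gives (1, -4, -2, 2).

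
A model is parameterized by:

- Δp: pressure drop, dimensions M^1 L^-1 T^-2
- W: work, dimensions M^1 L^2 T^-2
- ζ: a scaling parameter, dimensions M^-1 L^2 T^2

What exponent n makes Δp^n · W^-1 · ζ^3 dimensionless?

Balance the M exponent: (1)·n from Δp, plus −(1) + 3·(-1) = -4 from the rest, must sum to zero.
n − 4 = 0, so n = 4.

4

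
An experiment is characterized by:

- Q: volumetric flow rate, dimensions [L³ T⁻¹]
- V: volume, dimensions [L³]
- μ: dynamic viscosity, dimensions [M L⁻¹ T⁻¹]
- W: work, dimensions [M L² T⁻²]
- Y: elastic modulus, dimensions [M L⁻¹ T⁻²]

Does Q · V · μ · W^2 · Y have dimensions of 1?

no

Sum the exponent of each base dimension across the product:
  M: [Q]_M + [V]_M + [μ]_M + 2·[W]_M + [Y]_M = (0) + (0) + (1) + 2·(1) + (1) = 4
  L: [Q]_L + [V]_L + [μ]_L + 2·[W]_L + [Y]_L = (3) + (3) + (-1) + 2·(2) + (-1) = 8
  T: [Q]_T + [V]_T + [μ]_T + 2·[W]_T + [Y]_T = (-1) + (0) + (-1) + 2·(-2) + (-2) = -8
Net dimensions [M⁴ L⁸ T⁻⁸] ≠ [1] — not dimensionless.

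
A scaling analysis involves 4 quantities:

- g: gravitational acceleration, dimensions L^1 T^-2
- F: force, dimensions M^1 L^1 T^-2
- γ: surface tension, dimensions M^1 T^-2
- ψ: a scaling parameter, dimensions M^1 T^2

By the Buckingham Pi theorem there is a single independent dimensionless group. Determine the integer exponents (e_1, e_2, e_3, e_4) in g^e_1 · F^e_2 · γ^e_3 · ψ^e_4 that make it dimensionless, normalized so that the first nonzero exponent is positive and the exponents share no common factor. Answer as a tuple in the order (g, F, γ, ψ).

M: e_1·(0) + e_2·(1) + e_3·(1) + e_4·(1) = 0
L: e_1·(1) + e_2·(1) + e_3·(0) + e_4·(0) = 0
T: e_1·(-2) + e_2·(-2) + e_3·(-2) + e_4·(2) = 0
Solving this homogeneous linear system for the smallest-integer solution (first nonzero entry positive) gives (2, -2, 1, 1).

(2, -2, 1, 1)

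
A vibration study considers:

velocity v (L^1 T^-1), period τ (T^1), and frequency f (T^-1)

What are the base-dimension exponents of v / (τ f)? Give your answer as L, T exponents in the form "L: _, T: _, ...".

L: 1, T: -1

Collect each base-dimension exponent across the product:
  L: (1) − (0) − (0) = 1
  T: (-1) − (1) − (-1) = -1
So the dimensions are [L T⁻¹].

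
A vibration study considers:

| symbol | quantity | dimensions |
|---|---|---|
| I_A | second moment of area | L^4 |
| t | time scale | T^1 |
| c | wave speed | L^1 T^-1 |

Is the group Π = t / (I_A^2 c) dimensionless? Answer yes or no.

Sum the exponent of each base dimension across the product:
  L: −2·[I_A]_L + [t]_L − [c]_L = −2·(4) + (0) − (1) = -9
  T: −2·[I_A]_T + [t]_T − [c]_T = −2·(0) + (1) − (-1) = 2
Net dimensions [L⁻⁹ T²] ≠ [1] — not dimensionless.

no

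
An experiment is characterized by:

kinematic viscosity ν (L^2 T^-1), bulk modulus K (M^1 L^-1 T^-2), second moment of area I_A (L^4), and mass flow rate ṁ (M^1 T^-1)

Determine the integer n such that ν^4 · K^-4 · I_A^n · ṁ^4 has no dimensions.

-3

Balance the L exponent: (4)·n from I_A, plus 4·(2) − 4·(-1) + 4·(0) = 12 from the rest, must sum to zero.
4n + 12 = 0, so n = -3.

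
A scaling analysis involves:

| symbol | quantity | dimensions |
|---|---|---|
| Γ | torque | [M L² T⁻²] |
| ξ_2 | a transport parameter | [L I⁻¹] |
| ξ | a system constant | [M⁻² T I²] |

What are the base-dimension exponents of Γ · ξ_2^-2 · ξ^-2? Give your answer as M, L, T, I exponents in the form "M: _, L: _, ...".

M: 5, L: 0, T: -4, I: -2

Collect each base-dimension exponent across the product:
  M: (1) − 2·(0) − 2·(-2) = 5
  L: (2) − 2·(1) − 2·(0) = 0
  T: (-2) − 2·(0) − 2·(1) = -4
  I: (0) − 2·(-1) − 2·(2) = -2
So the dimensions are [M⁵ T⁻⁴ I⁻²].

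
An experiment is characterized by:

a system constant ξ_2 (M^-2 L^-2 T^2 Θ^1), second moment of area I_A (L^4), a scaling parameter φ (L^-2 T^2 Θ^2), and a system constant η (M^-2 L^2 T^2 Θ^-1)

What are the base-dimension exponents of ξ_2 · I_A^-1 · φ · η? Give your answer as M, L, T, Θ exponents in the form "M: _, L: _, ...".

Collect each base-dimension exponent across the product:
  M: (-2) − (0) + (0) + (-2) = -4
  L: (-2) − (4) + (-2) + (2) = -6
  T: (2) − (0) + (2) + (2) = 6
  Θ: (1) − (0) + (2) + (-1) = 2
So the dimensions are [M⁻⁴ L⁻⁶ T⁶ Θ²].

M: -4, L: -6, T: 6, Θ: 2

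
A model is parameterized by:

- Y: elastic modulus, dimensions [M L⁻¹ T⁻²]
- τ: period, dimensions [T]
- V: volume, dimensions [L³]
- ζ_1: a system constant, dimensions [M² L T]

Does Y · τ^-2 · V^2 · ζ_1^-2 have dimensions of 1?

Sum the exponent of each base dimension across the product:
  M: [Y]_M − 2·[τ]_M + 2·[V]_M − 2·[ζ_1]_M = (1) − 2·(0) + 2·(0) − 2·(2) = -3
  L: [Y]_L − 2·[τ]_L + 2·[V]_L − 2·[ζ_1]_L = (-1) − 2·(0) + 2·(3) − 2·(1) = 3
  T: [Y]_T − 2·[τ]_T + 2·[V]_T − 2·[ζ_1]_T = (-2) − 2·(1) + 2·(0) − 2·(1) = -6
Net dimensions [M⁻³ L³ T⁻⁶] ≠ [1] — not dimensionless.

no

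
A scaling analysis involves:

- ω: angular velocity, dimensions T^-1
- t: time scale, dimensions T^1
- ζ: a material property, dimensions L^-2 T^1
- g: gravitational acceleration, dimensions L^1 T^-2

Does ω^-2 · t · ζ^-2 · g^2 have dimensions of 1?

no

Sum the exponent of each base dimension across the product:
  L: −2·[ω]_L + [t]_L − 2·[ζ]_L + 2·[g]_L = −2·(0) + (0) − 2·(-2) + 2·(1) = 6
  T: −2·[ω]_T + [t]_T − 2·[ζ]_T + 2·[g]_T = −2·(-1) + (1) − 2·(1) + 2·(-2) = -3
Net dimensions [L⁶ T⁻³] ≠ [1] — not dimensionless.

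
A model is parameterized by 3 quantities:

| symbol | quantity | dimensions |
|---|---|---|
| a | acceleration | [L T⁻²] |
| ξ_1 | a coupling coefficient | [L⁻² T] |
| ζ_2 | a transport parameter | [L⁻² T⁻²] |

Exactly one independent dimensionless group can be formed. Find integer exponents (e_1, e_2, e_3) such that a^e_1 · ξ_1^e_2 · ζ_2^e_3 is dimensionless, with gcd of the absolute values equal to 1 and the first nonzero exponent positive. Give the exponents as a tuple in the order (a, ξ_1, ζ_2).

(2, 2, -1)

L: e_1·(1) + e_2·(-2) + e_3·(-2) = 0
T: e_1·(-2) + e_2·(1) + e_3·(-2) = 0
Solving this homogeneous linear system for the smallest-integer solution (first nonzero entry positive) gives (2, 2, -1).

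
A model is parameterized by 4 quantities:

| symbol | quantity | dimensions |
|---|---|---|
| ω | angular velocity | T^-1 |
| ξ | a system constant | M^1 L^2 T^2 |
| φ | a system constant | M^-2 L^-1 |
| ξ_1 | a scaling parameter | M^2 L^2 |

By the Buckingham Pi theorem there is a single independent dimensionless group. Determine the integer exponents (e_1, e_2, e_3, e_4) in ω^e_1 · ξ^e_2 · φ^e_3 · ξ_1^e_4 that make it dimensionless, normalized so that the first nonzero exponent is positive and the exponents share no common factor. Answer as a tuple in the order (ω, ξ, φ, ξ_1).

(4, 2, -2, -3)

M: e_1·(0) + e_2·(1) + e_3·(-2) + e_4·(2) = 0
L: e_1·(0) + e_2·(2) + e_3·(-1) + e_4·(2) = 0
T: e_1·(-1) + e_2·(2) + e_3·(0) + e_4·(0) = 0
Solving this homogeneous linear system for the smallest-integer solution (first nonzero entry positive) gives (4, 2, -2, -3).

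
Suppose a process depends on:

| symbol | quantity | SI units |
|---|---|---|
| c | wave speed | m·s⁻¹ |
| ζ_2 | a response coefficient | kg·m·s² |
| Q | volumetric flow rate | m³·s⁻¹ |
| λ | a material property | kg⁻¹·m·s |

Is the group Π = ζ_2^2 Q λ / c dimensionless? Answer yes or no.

no

Sum the exponent of each base dimension across the product:
  M: −[c]_M + 2·[ζ_2]_M + [Q]_M + [λ]_M = −(0) + 2·(1) + (0) + (-1) = 1
  L: −[c]_L + 2·[ζ_2]_L + [Q]_L + [λ]_L = −(1) + 2·(1) + (3) + (1) = 5
  T: −[c]_T + 2·[ζ_2]_T + [Q]_T + [λ]_T = −(-1) + 2·(2) + (-1) + (1) = 5
Net dimensions [M L⁵ T⁵] ≠ [1] — not dimensionless.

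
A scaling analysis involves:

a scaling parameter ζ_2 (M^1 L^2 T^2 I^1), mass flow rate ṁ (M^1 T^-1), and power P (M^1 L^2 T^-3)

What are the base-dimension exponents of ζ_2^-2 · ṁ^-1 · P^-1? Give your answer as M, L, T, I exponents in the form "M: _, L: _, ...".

Collect each base-dimension exponent across the product:
  M: −2·(1) − (1) − (1) = -4
  L: −2·(2) − (0) − (2) = -6
  T: −2·(2) − (-1) − (-3) = 0
  I: −2·(1) − (0) − (0) = -2
So the dimensions are [M⁻⁴ L⁻⁶ I⁻²].

M: -4, L: -6, T: 0, I: -2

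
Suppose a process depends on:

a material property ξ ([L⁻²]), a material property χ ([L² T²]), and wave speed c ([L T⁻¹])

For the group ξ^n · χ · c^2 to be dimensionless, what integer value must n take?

2

Balance the L exponent: (-2)·n from ξ, plus (2) + 2·(1) = 4 from the rest, must sum to zero.
-2n + 4 = 0, so n = 2.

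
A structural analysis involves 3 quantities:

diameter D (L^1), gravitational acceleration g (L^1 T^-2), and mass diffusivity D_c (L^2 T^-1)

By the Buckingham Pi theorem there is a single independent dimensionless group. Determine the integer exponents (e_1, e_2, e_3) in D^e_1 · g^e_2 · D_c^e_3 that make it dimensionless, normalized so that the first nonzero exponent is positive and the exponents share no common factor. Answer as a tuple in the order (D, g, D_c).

L: e_1·(1) + e_2·(1) + e_3·(2) = 0
T: e_1·(0) + e_2·(-2) + e_3·(-1) = 0
Solving this homogeneous linear system for the smallest-integer solution (first nonzero entry positive) gives (3, 1, -2).

(3, 1, -2)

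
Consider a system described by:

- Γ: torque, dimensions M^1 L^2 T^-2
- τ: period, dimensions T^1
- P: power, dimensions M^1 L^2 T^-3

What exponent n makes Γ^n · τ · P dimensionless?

-1

Balance the M exponent: (1)·n from Γ, plus (0) + (1) = 1 from the rest, must sum to zero.
n + 1 = 0, so n = -1.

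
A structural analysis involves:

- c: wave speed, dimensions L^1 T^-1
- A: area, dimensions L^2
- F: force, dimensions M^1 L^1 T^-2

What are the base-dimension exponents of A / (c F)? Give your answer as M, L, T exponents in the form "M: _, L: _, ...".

M: -1, L: 0, T: 3

Collect each base-dimension exponent across the product:
  M: −(0) + (0) − (1) = -1
  L: −(1) + (2) − (1) = 0
  T: −(-1) + (0) − (-2) = 3
So the dimensions are [M⁻¹ T³].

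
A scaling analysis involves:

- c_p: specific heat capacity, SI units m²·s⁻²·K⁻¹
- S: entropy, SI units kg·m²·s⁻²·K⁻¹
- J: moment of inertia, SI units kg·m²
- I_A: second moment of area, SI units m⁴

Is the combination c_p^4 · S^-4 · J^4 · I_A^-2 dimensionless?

Sum the exponent of each base dimension across the product:
  M: 4·[c_p]_M − 4·[S]_M + 4·[J]_M − 2·[I_A]_M = 4·(0) − 4·(1) + 4·(1) − 2·(0) = 0
  L: 4·[c_p]_L − 4·[S]_L + 4·[J]_L − 2·[I_A]_L = 4·(2) − 4·(2) + 4·(2) − 2·(4) = 0
  T: 4·[c_p]_T − 4·[S]_T + 4·[J]_T − 2·[I_A]_T = 4·(-2) − 4·(-2) + 4·(0) − 2·(0) = 0
  Θ: 4·[c_p]_Θ − 4·[S]_Θ + 4·[J]_Θ − 2·[I_A]_Θ = 4·(-1) − 4·(-1) + 4·(0) − 2·(0) = 0
All base exponents vanish — dimensionless.

yes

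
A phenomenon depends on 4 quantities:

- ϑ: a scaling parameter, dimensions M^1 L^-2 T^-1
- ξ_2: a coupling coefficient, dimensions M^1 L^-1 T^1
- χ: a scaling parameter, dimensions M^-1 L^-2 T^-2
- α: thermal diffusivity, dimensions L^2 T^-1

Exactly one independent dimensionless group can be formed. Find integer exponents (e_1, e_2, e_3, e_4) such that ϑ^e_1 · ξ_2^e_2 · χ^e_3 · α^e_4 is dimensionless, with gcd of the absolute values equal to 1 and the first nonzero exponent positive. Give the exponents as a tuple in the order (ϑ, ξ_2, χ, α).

(1, -2, -1, -1)

M: e_1·(1) + e_2·(1) + e_3·(-1) + e_4·(0) = 0
L: e_1·(-2) + e_2·(-1) + e_3·(-2) + e_4·(2) = 0
T: e_1·(-1) + e_2·(1) + e_3·(-2) + e_4·(-1) = 0
Solving this homogeneous linear system for the smallest-integer solution (first nonzero entry positive) gives (1, -2, -1, -1).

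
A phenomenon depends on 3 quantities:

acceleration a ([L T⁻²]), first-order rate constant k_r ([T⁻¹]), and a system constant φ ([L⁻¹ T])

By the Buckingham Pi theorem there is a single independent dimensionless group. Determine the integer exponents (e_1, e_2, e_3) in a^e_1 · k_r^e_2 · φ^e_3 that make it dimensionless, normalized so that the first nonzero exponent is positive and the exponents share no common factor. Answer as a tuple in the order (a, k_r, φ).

L: e_1·(1) + e_2·(0) + e_3·(-1) = 0
T: e_1·(-2) + e_2·(-1) + e_3·(1) = 0
Solving this homogeneous linear system for the smallest-integer solution (first nonzero entry positive) gives (1, -1, 1).

(1, -1, 1)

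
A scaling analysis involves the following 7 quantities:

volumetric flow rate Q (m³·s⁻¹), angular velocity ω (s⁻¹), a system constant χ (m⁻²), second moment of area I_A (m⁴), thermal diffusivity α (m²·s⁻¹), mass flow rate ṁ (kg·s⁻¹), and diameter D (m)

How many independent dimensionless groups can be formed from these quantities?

4

There are 7 variables and 3 base dimensions (M, L, T).
The dimension matrix has rank 3.
Independent dimensionless groups: 7 − 3 = 4.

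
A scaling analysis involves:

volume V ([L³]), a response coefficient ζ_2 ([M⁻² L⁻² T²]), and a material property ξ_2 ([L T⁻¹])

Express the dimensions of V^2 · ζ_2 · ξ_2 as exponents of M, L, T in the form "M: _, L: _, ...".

Collect each base-dimension exponent across the product:
  M: 2·(0) + (-2) + (0) = -2
  L: 2·(3) + (-2) + (1) = 5
  T: 2·(0) + (2) + (-1) = 1
So the dimensions are [M⁻² L⁵ T].

M: -2, L: 5, T: 1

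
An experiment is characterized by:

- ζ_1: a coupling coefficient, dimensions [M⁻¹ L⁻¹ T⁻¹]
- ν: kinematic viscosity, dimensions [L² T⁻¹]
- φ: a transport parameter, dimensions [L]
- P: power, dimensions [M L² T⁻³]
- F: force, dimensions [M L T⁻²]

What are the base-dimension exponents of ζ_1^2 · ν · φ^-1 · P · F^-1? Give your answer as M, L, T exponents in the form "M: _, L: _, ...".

Collect each base-dimension exponent across the product:
  M: 2·(-1) + (0) − (0) + (1) − (1) = -2
  L: 2·(-1) + (2) − (1) + (2) − (1) = 0
  T: 2·(-1) + (-1) − (0) + (-3) − (-2) = -4
So the dimensions are [M⁻² T⁻⁴].

M: -2, L: 0, T: -4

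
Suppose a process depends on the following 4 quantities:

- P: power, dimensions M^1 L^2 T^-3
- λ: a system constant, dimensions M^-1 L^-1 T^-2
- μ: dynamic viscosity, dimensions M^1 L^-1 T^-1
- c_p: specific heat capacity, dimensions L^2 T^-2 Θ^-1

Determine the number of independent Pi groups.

0

There are 4 variables and 4 base dimensions (M, L, T, Θ).
The dimension matrix has rank 4.
Independent dimensionless groups: 4 − 4 = 0.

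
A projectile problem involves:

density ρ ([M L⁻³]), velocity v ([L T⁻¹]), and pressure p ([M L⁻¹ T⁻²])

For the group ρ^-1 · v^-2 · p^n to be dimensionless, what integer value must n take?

1

Balance the M exponent: (1)·n from p, plus −(1) − 2·(0) = -1 from the rest, must sum to zero.
n − 1 = 0, so n = 1.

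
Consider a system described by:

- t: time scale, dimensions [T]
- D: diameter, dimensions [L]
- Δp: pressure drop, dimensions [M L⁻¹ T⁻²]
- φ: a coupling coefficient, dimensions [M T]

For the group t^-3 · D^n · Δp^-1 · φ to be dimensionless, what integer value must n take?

-1

Balance the L exponent: (1)·n from D, plus −3·(0) − (-1) + (0) = 1 from the rest, must sum to zero.
n + 1 = 0, so n = -1.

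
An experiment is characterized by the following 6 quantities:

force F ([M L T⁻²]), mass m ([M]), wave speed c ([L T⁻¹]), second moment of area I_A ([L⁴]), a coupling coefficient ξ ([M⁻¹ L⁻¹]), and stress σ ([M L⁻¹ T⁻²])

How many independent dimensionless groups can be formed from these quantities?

There are 6 variables and 3 base dimensions (M, L, T).
The dimension matrix has rank 3.
Independent dimensionless groups: 6 − 3 = 3.

3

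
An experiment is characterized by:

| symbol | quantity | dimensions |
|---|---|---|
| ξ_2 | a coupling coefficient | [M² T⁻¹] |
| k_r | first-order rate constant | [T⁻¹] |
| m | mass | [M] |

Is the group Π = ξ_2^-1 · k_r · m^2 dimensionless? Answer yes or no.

Sum the exponent of each base dimension across the product:
  M: −[ξ_2]_M + [k_r]_M + 2·[m]_M = −(2) + (0) + 2·(1) = 0
  L: −[ξ_2]_L + [k_r]_L + 2·[m]_L = −(0) + (0) + 2·(0) = 0
  T: −[ξ_2]_T + [k_r]_T + 2·[m]_T = −(-1) + (-1) + 2·(0) = 0
All base exponents vanish — dimensionless.

yes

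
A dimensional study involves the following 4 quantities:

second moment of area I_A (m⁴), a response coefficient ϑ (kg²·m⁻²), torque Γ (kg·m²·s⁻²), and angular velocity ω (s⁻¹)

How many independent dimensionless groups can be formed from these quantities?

There are 4 variables and 3 base dimensions (M, L, T).
The dimension matrix has rank 3.
Independent dimensionless groups: 4 − 3 = 1.

1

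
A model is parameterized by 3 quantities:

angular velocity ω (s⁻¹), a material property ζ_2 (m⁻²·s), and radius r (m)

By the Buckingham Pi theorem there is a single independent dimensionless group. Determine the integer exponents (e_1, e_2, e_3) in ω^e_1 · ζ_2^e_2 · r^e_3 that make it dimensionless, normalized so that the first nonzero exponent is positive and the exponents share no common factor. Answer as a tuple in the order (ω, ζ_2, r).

(1, 1, 2)

L: e_1·(0) + e_2·(-2) + e_3·(1) = 0
T: e_1·(-1) + e_2·(1) + e_3·(0) = 0
Solving this homogeneous linear system for the smallest-integer solution (first nonzero entry positive) gives (1, 1, 2).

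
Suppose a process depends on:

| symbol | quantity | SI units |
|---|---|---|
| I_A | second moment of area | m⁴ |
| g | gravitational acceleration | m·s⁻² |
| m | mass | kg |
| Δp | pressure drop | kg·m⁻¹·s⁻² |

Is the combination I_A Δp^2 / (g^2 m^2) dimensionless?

yes

Sum the exponent of each base dimension across the product:
  M: [I_A]_M − 2·[g]_M − 2·[m]_M + 2·[Δp]_M = (0) − 2·(0) − 2·(1) + 2·(1) = 0
  L: [I_A]_L − 2·[g]_L − 2·[m]_L + 2·[Δp]_L = (4) − 2·(1) − 2·(0) + 2·(-1) = 0
  T: [I_A]_T − 2·[g]_T − 2·[m]_T + 2·[Δp]_T = (0) − 2·(-2) − 2·(0) + 2·(-2) = 0
  N: [I_A]_N − 2·[g]_N − 2·[m]_N + 2·[Δp]_N = (0) − 2·(0) − 2·(0) + 2·(0) = 0
All base exponents vanish — dimensionless.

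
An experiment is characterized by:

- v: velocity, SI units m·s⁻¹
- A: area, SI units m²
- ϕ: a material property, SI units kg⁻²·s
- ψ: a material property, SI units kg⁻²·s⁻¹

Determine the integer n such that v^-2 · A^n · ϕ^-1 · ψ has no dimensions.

1

Balance the L exponent: (2)·n from A, plus −2·(1) − (0) + (0) = -2 from the rest, must sum to zero.
2n − 2 = 0, so n = 1.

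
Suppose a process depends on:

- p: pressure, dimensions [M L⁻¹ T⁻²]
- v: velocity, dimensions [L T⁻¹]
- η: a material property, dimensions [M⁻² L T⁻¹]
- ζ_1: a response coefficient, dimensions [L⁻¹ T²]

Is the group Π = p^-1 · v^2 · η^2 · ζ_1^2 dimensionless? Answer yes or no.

Sum the exponent of each base dimension across the product:
  M: −[p]_M + 2·[v]_M + 2·[η]_M + 2·[ζ_1]_M = −(1) + 2·(0) + 2·(-2) + 2·(0) = -5
  L: −[p]_L + 2·[v]_L + 2·[η]_L + 2·[ζ_1]_L = −(-1) + 2·(1) + 2·(1) + 2·(-1) = 3
  T: −[p]_T + 2·[v]_T + 2·[η]_T + 2·[ζ_1]_T = −(-2) + 2·(-1) + 2·(-1) + 2·(2) = 2
Net dimensions [M⁻⁵ L³ T²] ≠ [1] — not dimensionless.

no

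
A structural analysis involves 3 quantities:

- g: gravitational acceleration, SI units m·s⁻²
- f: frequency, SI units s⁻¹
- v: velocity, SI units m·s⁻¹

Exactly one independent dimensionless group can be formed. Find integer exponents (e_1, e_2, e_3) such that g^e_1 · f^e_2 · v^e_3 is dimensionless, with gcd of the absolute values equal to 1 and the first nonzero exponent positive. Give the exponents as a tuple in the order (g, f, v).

(1, -1, -1)

L: e_1·(1) + e_2·(0) + e_3·(1) = 0
T: e_1·(-2) + e_2·(-1) + e_3·(-1) = 0
Solving this homogeneous linear system for the smallest-integer solution (first nonzero entry positive) gives (1, -1, -1).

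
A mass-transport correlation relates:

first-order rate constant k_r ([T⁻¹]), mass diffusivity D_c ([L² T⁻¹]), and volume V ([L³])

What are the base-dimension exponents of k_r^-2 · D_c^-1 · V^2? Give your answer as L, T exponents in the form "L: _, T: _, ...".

L: 4, T: 3

Collect each base-dimension exponent across the product:
  L: −2·(0) − (2) + 2·(3) = 4
  T: −2·(-1) − (-1) + 2·(0) = 3
So the dimensions are [L⁴ T³].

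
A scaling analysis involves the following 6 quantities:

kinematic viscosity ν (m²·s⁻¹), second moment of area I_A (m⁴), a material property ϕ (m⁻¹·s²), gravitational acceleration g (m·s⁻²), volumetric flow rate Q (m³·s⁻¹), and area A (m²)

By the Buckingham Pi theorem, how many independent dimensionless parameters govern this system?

There are 6 variables and 2 base dimensions (L, T).
The dimension matrix has rank 2.
Independent dimensionless groups: 6 − 2 = 4.

4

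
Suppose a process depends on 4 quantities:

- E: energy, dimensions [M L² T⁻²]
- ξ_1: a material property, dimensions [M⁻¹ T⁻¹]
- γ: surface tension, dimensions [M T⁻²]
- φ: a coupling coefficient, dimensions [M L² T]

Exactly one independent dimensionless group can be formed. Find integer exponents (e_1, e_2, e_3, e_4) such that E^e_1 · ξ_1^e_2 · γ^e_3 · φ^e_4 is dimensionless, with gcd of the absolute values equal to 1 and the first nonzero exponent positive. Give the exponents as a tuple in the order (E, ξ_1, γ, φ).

(1, -1, -1, -1)

M: e_1·(1) + e_2·(-1) + e_3·(1) + e_4·(1) = 0
L: e_1·(2) + e_2·(0) + e_3·(0) + e_4·(2) = 0
T: e_1·(-2) + e_2·(-1) + e_3·(-2) + e_4·(1) = 0
Solving this homogeneous linear system for the smallest-integer solution (first nonzero entry positive) gives (1, -1, -1, -1).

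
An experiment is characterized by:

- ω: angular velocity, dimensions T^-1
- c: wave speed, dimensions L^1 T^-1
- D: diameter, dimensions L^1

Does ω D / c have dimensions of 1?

yes

Sum the exponent of each base dimension across the product:
  M: [ω]_M − [c]_M + [D]_M = (0) − (0) + (0) = 0
  L: [ω]_L − [c]_L + [D]_L = (0) − (1) + (1) = 0
  T: [ω]_T − [c]_T + [D]_T = (-1) − (-1) + (0) = 0
All base exponents vanish — dimensionless.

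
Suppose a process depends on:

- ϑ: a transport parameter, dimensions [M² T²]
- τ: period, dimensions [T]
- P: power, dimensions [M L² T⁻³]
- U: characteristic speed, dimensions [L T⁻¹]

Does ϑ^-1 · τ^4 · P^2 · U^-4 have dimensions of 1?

Sum the exponent of each base dimension across the product:
  M: −[ϑ]_M + 4·[τ]_M + 2·[P]_M − 4·[U]_M = −(2) + 4·(0) + 2·(1) − 4·(0) = 0
  L: −[ϑ]_L + 4·[τ]_L + 2·[P]_L − 4·[U]_L = −(0) + 4·(0) + 2·(2) − 4·(1) = 0
  T: −[ϑ]_T + 4·[τ]_T + 2·[P]_T − 4·[U]_T = −(2) + 4·(1) + 2·(-3) − 4·(-1) = 0
All base exponents vanish — dimensionless.

yes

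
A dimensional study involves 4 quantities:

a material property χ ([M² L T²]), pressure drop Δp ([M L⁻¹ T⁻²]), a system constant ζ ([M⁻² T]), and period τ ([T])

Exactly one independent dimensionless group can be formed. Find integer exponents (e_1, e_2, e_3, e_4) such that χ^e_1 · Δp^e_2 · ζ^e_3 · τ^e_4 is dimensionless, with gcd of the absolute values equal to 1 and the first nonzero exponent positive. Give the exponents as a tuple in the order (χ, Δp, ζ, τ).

M: e_1·(2) + e_2·(1) + e_3·(-2) + e_4·(0) = 0
L: e_1·(1) + e_2·(-1) + e_3·(0) + e_4·(0) = 0
T: e_1·(2) + e_2·(-2) + e_3·(1) + e_4·(1) = 0
Solving this homogeneous linear system for the smallest-integer solution (first nonzero entry positive) gives (2, 2, 3, -3).

(2, 2, 3, -3)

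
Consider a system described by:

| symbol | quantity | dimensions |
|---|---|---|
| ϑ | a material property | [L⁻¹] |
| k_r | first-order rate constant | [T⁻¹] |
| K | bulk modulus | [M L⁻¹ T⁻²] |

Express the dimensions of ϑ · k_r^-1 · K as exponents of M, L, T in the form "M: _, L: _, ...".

Collect each base-dimension exponent across the product:
  M: (0) − (0) + (1) = 1
  L: (-1) − (0) + (-1) = -2
  T: (0) − (-1) + (-2) = -1
So the dimensions are [M L⁻² T⁻¹].

M: 1, L: -2, T: -1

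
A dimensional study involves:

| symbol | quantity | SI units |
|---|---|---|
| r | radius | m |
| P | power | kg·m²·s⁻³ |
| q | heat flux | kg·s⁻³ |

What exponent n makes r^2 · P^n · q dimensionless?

Balance the M exponent: (1)·n from P, plus 2·(0) + (1) = 1 from the rest, must sum to zero.
n + 1 = 0, so n = -1.

-1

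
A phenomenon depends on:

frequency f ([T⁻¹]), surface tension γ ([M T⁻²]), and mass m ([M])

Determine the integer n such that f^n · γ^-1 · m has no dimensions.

2

Balance the T exponent: (-1)·n from f, plus −(-2) + (0) = 2 from the rest, must sum to zero.
−n + 2 = 0, so n = 2.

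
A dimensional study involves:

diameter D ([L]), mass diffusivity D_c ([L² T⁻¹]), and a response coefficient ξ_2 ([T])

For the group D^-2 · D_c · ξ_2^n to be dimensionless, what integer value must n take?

Balance the T exponent: (1)·n from ξ_2, plus −2·(0) + (-1) = -1 from the rest, must sum to zero.
n − 1 = 0, so n = 1.

1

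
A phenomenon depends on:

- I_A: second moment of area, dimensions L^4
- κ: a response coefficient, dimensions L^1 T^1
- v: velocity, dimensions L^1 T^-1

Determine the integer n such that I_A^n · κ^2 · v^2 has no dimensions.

-1

Balance the L exponent: (4)·n from I_A, plus 2·(1) + 2·(1) = 4 from the rest, must sum to zero.
4n + 4 = 0, so n = -1.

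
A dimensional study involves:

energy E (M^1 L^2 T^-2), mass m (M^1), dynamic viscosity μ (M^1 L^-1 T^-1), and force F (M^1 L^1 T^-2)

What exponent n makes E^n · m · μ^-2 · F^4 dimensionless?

Balance the M exponent: (1)·n from E, plus (1) − 2·(1) + 4·(1) = 3 from the rest, must sum to zero.
n + 3 = 0, so n = -3.

-3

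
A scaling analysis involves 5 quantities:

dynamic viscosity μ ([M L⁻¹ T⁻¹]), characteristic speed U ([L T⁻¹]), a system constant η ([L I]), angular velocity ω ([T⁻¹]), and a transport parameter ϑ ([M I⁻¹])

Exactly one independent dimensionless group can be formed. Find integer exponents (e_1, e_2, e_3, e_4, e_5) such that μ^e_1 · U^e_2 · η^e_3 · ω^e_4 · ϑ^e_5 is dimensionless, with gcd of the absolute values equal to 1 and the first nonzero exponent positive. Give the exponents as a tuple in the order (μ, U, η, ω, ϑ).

(1, 2, -1, -3, -1)

M: e_1·(1) + e_2·(0) + e_3·(0) + e_4·(0) + e_5·(1) = 0
L: e_1·(-1) + e_2·(1) + e_3·(1) + e_4·(0) + e_5·(0) = 0
T: e_1·(-1) + e_2·(-1) + e_3·(0) + e_4·(-1) + e_5·(0) = 0
I: e_1·(0) + e_2·(0) + e_3·(1) + e_4·(0) + e_5·(-1) = 0
Solving this homogeneous linear system for the smallest-integer solution (first nonzero entry positive) gives (1, 2, -1, -3, -1).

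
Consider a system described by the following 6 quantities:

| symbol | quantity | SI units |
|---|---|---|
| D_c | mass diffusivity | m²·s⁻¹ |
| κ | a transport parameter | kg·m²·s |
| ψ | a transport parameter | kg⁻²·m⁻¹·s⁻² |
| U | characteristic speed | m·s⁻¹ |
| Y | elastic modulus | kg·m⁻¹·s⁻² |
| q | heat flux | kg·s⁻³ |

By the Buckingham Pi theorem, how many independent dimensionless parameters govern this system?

There are 6 variables and 3 base dimensions (M, L, T).
The dimension matrix has rank 3.
Independent dimensionless groups: 6 − 3 = 3.

3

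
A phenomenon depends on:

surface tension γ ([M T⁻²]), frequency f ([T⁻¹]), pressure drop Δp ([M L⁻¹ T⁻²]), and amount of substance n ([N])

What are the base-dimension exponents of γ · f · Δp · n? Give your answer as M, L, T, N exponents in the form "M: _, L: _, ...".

M: 2, L: -1, T: -5, N: 1

Collect each base-dimension exponent across the product:
  M: (1) + (0) + (1) + (0) = 2
  L: (0) + (0) + (-1) + (0) = -1
  T: (-2) + (-1) + (-2) + (0) = -5
  N: (0) + (0) + (0) + (1) = 1
So the dimensions are [M² L⁻¹ T⁻⁵ N].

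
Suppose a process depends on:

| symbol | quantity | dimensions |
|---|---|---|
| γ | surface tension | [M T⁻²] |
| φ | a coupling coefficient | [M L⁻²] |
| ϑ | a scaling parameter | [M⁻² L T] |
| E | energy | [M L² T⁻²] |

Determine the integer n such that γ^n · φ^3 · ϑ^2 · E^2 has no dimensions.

-1

Balance the M exponent: (1)·n from γ, plus 3·(1) + 2·(-2) + 2·(1) = 1 from the rest, must sum to zero.
n + 1 = 0, so n = -1.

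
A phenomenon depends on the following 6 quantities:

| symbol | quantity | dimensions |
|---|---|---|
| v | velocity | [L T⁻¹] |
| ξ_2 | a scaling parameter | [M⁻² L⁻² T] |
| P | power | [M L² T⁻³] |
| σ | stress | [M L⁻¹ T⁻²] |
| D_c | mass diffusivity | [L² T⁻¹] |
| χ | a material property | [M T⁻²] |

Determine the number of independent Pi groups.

3

There are 6 variables and 3 base dimensions (M, L, T).
The dimension matrix has rank 3.
Independent dimensionless groups: 6 − 3 = 3.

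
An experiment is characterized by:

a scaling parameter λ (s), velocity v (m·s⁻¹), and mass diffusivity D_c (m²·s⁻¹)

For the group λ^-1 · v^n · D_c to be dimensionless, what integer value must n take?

-2

Balance the L exponent: (1)·n from v, plus −(0) + (2) = 2 from the rest, must sum to zero.
n + 2 = 0, so n = -2.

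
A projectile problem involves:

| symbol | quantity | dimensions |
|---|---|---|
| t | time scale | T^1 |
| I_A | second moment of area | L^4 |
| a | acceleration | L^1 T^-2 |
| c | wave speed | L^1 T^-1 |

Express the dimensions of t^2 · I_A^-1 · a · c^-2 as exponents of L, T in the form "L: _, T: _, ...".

Collect each base-dimension exponent across the product:
  L: 2·(0) − (4) + (1) − 2·(1) = -5
  T: 2·(1) − (0) + (-2) − 2·(-1) = 2
So the dimensions are [L⁻⁵ T²].

L: -5, T: 2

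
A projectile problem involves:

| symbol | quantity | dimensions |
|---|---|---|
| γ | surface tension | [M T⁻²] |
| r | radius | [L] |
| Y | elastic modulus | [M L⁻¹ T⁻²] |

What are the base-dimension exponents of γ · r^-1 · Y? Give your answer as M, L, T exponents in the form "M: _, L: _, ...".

Collect each base-dimension exponent across the product:
  M: (1) − (0) + (1) = 2
  L: (0) − (1) + (-1) = -2
  T: (-2) − (0) + (-2) = -4
So the dimensions are [M² L⁻² T⁻⁴].

M: 2, L: -2, T: -4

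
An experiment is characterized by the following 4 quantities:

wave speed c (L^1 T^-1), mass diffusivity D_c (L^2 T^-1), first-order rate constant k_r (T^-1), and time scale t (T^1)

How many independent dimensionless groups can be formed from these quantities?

There are 4 variables and 2 base dimensions (L, T).
The dimension matrix has rank 2.
Independent dimensionless groups: 4 − 2 = 2.

2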